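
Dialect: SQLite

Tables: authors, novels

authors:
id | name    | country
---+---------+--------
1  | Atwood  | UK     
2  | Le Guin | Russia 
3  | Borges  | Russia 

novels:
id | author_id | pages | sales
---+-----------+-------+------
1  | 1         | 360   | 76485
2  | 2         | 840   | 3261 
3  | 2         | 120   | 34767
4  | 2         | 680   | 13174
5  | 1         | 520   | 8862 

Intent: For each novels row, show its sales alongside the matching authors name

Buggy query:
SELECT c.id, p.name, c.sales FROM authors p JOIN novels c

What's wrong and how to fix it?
Bug: Missing join condition: each novels row is matched to all authors rows instead of just its own

Fix: Specify the join condition linking the foreign key to the parent id

Corrected query:
SELECT c.id, p.name, c.sales FROM authors p JOIN novels c ON c.author_id = p.id

Result:
id | name    | sales
---+---------+------
1  | Atwood  | 76485
2  | Le Guin | 3261 
3  | Le Guin | 34767
4  | Le Guin | 13174
5  | Atwood  | 8862 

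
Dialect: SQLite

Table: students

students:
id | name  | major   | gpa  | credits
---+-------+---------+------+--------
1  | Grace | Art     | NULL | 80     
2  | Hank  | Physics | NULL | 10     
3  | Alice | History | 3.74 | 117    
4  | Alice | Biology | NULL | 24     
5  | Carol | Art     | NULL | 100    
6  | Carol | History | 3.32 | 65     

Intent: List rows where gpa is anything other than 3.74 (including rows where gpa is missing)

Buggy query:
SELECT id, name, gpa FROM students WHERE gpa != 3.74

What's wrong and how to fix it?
Bug: 'gpa != 3.74' is unknown when gpa is NULL, so NULL rows are silently excluded

Fix: Handle NULL separately with IS NULL alongside the inequality

Corrected query:
SELECT id, name, gpa FROM students WHERE gpa != 3.74 OR gpa IS NULL

Result:
id | name  | gpa 
---+-------+-----
1  | Grace | NULL
2  | Hank  | NULL
4  | Alice | NULL
5  | Carol | NULL
6  | Carol | 3.32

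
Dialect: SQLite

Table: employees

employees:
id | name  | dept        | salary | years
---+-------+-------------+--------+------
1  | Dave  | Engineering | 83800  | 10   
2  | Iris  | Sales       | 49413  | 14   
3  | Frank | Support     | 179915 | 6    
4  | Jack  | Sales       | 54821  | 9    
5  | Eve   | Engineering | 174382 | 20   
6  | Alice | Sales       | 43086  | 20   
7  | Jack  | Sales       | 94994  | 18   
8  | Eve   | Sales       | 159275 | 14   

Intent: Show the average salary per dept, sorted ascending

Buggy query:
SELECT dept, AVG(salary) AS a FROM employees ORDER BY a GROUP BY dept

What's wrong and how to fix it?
Bug: ORDER BY appears before GROUP BY; SQL clause order requires GROUP BY first

Fix: Reorder: SELECT … FROM … GROUP BY … ORDER BY …

Corrected query:
SELECT dept, AVG(salary) AS a FROM employees GROUP BY dept ORDER BY a

Result:
dept        | a      
------------+--------
Sales       | 80317.8
Engineering | 129091 
Support     | 179915 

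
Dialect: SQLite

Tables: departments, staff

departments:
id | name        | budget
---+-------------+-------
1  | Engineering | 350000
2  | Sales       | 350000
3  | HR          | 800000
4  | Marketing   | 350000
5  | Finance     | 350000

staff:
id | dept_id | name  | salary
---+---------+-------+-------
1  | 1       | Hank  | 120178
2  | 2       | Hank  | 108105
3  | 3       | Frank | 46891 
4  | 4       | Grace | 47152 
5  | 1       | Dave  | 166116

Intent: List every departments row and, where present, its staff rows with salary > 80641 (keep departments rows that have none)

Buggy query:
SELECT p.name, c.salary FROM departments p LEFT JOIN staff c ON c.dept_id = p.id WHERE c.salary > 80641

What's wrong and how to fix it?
Bug: A WHERE condition on the right-hand table after LEFT JOIN drops unmatched parents

Fix: Put 'c.salary > 80641' in the JOIN's ON clause instead of WHERE

Corrected query:
SELECT p.name, c.salary FROM departments p LEFT JOIN staff c ON c.dept_id = p.id AND c.salary > 80641

Result:
name        | salary
------------+-------
Engineering | 120178
Engineering | 166116
Sales       | 108105
HR          | NULL  
Marketing   | NULL  
Finance     | NULL  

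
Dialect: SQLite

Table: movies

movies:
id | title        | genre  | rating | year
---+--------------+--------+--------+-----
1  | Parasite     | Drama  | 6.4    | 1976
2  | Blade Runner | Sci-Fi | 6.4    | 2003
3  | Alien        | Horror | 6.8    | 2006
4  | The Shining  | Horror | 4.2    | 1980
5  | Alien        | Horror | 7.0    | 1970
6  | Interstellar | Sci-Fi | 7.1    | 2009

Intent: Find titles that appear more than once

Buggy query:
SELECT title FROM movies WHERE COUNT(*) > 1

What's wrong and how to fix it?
Bug: WHERE can't reference COUNT(*); aggregates are computed after WHERE

Fix: Group first, then use HAVING for the count condition

Corrected query:
SELECT title FROM movies GROUP BY title HAVING COUNT(*) > 1

Result:
title
-----
Alien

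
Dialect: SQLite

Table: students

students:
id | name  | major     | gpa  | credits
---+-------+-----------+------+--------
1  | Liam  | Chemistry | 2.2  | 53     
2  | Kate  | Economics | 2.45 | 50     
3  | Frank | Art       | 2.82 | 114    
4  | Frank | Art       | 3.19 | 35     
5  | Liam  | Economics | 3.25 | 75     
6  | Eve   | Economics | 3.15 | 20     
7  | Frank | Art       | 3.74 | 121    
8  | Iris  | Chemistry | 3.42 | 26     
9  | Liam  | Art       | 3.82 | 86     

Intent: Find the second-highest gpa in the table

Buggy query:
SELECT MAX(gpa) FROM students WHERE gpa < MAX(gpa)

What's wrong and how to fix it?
Bug: MAX(gpa) on the right of the comparison is an aggregate-in-WHERE error

Fix: Put the inner MAX in a scalar subquery

Corrected query:
SELECT MAX(gpa) FROM students WHERE gpa < (SELECT MAX(gpa) FROM students)

Result:
MAX(gpa)
--------
3.74    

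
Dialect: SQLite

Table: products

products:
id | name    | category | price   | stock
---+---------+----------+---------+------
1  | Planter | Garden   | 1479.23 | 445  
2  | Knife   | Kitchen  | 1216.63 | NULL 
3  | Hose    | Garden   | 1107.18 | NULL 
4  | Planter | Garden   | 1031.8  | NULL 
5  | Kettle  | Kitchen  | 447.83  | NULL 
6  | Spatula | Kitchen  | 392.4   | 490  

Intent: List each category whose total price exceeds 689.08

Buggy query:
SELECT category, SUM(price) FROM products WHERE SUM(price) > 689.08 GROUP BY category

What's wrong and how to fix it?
Bug: Aggregate functions cannot appear in a WHERE clause

Fix: Use HAVING (which filters groups after aggregation) instead of WHERE

Corrected query:
SELECT category, SUM(price) FROM products GROUP BY category HAVING SUM(price) > 689.08

Result:
category | SUM(price)
---------+-----------
Garden   | 3618.21   
Kitchen  | 2056.86   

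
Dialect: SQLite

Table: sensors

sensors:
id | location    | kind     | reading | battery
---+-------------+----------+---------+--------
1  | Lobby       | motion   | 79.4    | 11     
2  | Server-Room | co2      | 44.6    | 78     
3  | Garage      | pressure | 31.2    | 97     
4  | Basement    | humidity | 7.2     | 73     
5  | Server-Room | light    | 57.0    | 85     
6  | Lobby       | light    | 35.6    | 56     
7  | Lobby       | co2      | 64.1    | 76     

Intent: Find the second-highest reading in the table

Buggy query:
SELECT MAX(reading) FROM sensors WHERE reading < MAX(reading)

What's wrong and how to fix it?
Bug: MAX(reading) on the right of the comparison is an aggregate-in-WHERE error

Fix: Compute the overall MAX in a subquery, then take MAX of rows below it

Corrected query:
SELECT MAX(reading) FROM sensors WHERE reading < (SELECT MAX(reading) FROM sensors)

Result:
MAX(reading)
------------
64.1        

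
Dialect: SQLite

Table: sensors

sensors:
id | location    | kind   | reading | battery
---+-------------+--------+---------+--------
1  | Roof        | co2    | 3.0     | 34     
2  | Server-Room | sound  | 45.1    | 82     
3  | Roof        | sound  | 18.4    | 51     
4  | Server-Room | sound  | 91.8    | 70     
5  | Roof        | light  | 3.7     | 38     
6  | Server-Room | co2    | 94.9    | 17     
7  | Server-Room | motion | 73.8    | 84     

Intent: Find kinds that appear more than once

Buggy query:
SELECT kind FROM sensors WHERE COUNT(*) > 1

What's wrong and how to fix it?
Bug: WHERE can't reference COUNT(*); aggregates are computed after WHERE

Fix: Group first, then use HAVING for the count condition

Corrected query:
SELECT kind FROM sensors GROUP BY kind HAVING COUNT(*) > 1

Result:
kind 
-----
co2  
sound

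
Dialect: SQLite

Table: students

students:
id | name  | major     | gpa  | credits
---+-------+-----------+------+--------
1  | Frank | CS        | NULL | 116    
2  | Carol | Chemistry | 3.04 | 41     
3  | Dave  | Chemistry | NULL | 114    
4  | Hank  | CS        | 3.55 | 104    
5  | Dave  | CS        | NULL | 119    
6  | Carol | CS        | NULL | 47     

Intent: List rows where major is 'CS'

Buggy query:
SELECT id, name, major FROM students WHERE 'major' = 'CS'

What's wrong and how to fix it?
Bug: Single quotes denote string literals in SQL; the column name is being compared as a constant string

Fix: Remove the quotes around the column name (or use double quotes for an identifier)

Corrected query:
SELECT id, name, major FROM students WHERE major = 'CS'

Result:
id | name  | major
---+-------+------
1  | Frank | CS   
4  | Hank  | CS   
5  | Dave  | CS   
6  | Carol | CS   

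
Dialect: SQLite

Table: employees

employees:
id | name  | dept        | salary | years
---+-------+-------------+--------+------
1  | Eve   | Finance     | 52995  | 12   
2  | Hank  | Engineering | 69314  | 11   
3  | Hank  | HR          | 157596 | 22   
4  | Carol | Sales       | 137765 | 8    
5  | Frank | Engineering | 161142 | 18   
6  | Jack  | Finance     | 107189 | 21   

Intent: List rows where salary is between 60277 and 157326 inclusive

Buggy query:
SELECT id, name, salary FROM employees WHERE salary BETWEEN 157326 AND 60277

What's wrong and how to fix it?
Bug: The bounds are reversed; BETWEEN a AND b requires a <= b to match anything

Fix: Swap the bounds so the smaller value comes first

Corrected query:
SELECT id, name, salary FROM employees WHERE salary BETWEEN 60277 AND 157326

Result:
id | name  | salary
---+-------+-------
2  | Hank  | 69314 
4  | Carol | 137765
6  | Jack  | 107189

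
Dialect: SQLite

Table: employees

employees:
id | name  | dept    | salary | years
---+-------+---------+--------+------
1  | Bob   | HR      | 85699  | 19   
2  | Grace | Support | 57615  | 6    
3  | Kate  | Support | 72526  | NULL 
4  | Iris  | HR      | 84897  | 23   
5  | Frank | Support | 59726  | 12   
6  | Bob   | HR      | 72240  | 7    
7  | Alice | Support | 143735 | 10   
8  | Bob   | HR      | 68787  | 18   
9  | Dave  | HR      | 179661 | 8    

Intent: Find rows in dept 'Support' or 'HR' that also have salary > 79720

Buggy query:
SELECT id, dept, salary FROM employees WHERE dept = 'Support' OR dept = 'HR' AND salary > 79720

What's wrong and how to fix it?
Bug: Without parentheses, AND is evaluated before OR, so the salary filter only applies to the 'HR' branch

Fix: Group the OR with parentheses (or use IN), then AND the threshold

Corrected query:
SELECT id, dept, salary FROM employees WHERE (dept = 'Support' OR dept = 'HR') AND salary > 79720

Result:
id | dept    | salary
---+---------+-------
1  | HR      | 85699 
4  | HR      | 84897 
7  | Support | 143735
9  | HR      | 179661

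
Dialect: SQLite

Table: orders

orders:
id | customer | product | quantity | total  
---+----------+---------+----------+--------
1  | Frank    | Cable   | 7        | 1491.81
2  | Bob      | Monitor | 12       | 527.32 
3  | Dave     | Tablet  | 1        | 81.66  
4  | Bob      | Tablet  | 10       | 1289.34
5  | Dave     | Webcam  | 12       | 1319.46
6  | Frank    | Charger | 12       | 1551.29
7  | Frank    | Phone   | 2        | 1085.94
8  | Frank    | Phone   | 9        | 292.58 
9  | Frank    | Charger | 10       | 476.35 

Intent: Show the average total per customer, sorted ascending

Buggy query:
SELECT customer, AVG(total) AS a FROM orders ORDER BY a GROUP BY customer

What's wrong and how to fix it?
Bug: GROUP BY must precede ORDER BY

Fix: Move ORDER BY to the end, after GROUP BY

Corrected query:
SELECT customer, AVG(total) AS a FROM orders GROUP BY customer ORDER BY a

Result:
customer | a      
---------+--------
Dave     | 700.56 
Bob      | 908.33 
Frank    | 979.594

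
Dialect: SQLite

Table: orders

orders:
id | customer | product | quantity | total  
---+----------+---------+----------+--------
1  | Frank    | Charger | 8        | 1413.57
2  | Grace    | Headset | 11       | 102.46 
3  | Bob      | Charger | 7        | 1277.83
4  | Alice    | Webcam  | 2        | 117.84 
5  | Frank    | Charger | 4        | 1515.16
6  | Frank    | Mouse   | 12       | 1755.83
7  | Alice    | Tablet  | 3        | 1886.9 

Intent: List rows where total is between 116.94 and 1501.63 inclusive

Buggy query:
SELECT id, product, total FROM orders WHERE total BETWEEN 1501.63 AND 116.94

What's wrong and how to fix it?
Bug: BETWEEN expects the lower bound first; with 1501.63 AND 116.94 the range is empty

Fix: Swap the bounds so the smaller value comes first

Corrected query:
SELECT id, product, total FROM orders WHERE total BETWEEN 116.94 AND 1501.63

Result:
id | product | total  
---+---------+--------
1  | Charger | 1413.57
3  | Charger | 1277.83
4  | Webcam  | 117.84 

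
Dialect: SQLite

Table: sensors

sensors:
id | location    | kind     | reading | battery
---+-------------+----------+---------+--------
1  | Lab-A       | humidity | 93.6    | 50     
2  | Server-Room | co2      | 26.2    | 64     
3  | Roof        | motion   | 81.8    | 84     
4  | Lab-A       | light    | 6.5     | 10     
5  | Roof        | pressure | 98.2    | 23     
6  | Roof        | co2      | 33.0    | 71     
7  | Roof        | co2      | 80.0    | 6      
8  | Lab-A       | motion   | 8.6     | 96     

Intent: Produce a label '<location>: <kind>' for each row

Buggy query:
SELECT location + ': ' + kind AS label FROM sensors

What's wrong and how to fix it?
Bug: '+' is numeric addition; on text columns SQLite converts them to 0 instead of concatenating

Fix: Replace + with || to concatenate text

Corrected query:
SELECT location || ': ' || kind AS label FROM sensors

Result:
label           
----------------
Lab-A: humidity 
Server-Room: co2
Roof: motion    
Lab-A: light    
Roof: pressure  
Roof: co2       
Roof: co2       
Lab-A: motion   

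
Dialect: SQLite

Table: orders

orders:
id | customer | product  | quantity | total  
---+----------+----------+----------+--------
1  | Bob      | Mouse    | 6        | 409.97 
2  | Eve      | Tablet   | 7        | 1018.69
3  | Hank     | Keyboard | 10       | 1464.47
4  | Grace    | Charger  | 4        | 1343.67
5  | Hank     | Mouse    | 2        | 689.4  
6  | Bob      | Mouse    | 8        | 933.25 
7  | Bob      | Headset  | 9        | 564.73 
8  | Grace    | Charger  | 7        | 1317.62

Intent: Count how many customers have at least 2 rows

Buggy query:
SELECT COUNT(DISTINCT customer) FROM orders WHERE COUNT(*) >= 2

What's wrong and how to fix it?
Bug: WHERE filters individual rows, not groups, so a group-level COUNT is invalid there

Fix: Use a subquery that GROUPs and filters with HAVING, then count its rows

Corrected query:
SELECT COUNT(*) FROM (SELECT customer FROM orders GROUP BY customer HAVING COUNT(*) >= 2)

Result:
COUNT(*)
--------
3       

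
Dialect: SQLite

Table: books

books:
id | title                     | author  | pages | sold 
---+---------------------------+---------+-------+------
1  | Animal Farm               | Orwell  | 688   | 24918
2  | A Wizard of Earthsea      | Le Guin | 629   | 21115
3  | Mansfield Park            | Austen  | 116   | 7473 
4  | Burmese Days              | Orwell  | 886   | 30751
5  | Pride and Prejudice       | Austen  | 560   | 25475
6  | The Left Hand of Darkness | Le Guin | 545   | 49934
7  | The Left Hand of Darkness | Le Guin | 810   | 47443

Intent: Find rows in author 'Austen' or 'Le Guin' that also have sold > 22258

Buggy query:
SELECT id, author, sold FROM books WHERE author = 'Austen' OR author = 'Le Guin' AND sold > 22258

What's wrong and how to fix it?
Bug: Without parentheses, AND is evaluated before OR, so the sold filter only applies to the 'Le Guin' branch

Fix: Add parentheses around the OR so the AND applies to both alternatives

Corrected query:
SELECT id, author, sold FROM books WHERE (author = 'Austen' OR author = 'Le Guin') AND sold > 22258

Result:
id | author  | sold 
---+---------+------
5  | Austen  | 25475
6  | Le Guin | 49934
7  | Le Guin | 47443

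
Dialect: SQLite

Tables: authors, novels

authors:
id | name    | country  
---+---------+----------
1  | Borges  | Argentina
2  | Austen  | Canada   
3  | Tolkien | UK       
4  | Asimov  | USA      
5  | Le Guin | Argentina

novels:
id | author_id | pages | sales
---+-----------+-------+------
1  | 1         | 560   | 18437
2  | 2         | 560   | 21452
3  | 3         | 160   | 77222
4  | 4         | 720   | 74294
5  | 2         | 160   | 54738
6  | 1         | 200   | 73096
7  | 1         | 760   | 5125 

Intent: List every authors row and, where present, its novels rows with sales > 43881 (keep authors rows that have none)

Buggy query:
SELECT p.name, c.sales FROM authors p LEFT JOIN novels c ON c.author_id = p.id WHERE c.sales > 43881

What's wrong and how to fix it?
Bug: A WHERE condition on the right-hand table after LEFT JOIN drops unmatched parents

Fix: Put 'c.sales > 43881' in the JOIN's ON clause instead of WHERE

Corrected query:
SELECT p.name, c.sales FROM authors p LEFT JOIN novels c ON c.author_id = p.id AND c.sales > 43881

Result:
name    | sales
--------+------
Borges  | 73096
Austen  | 54738
Tolkien | 77222
Asimov  | 74294
Le Guin | NULL 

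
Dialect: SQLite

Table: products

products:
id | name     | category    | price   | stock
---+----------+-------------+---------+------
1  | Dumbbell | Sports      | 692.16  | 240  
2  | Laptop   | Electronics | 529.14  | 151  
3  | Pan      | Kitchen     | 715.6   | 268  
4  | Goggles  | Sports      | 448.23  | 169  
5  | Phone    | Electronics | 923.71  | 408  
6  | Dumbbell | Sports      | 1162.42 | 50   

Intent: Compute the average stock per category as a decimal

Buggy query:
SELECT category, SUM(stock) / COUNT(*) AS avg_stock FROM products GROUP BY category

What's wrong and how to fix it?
Bug: SUM(stock) and COUNT(*) are both integers; the division truncates the fractional part

Fix: Multiply by 1.0 (or CAST to REAL) to force floating-point division

Corrected query:
SELECT category, SUM(stock) * 1.0 / COUNT(*) AS avg_stock FROM products GROUP BY category

Result:
category    | avg_stock
------------+----------
Electronics | 279.5    
Kitchen     | 268      
Sports      | 153      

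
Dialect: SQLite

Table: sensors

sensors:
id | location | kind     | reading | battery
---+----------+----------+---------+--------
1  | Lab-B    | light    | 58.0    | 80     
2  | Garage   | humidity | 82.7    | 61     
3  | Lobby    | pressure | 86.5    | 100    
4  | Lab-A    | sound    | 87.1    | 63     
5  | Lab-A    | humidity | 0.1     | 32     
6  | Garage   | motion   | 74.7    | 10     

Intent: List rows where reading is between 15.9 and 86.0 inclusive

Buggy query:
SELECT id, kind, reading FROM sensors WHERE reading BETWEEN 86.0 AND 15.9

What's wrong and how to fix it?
Bug: BETWEEN expects the lower bound first; with 86.0 AND 15.9 the range is empty

Fix: Swap the bounds so the smaller value comes first

Corrected query:
SELECT id, kind, reading FROM sensors WHERE reading BETWEEN 15.9 AND 86.0

Result:
id | kind     | reading
---+----------+--------
1  | light    | 58     
2  | humidity | 82.7   
6  | motion   | 74.7   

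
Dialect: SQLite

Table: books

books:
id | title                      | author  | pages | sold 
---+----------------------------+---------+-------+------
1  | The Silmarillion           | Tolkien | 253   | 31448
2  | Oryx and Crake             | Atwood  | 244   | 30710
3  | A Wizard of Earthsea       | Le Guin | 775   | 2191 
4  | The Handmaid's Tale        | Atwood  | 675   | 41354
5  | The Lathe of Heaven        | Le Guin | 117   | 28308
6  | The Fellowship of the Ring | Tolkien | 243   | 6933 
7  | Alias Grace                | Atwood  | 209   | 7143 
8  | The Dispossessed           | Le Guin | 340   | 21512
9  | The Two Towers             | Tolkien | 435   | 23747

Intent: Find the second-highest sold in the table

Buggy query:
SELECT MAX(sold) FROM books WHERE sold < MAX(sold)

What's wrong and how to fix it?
Bug: The inner MAX is an aggregate inside WHERE, which is not allowed

Fix: Put the inner MAX in a scalar subquery

Corrected query:
SELECT MAX(sold) FROM books WHERE sold < (SELECT MAX(sold) FROM books)

Result:
MAX(sold)
---------
31448    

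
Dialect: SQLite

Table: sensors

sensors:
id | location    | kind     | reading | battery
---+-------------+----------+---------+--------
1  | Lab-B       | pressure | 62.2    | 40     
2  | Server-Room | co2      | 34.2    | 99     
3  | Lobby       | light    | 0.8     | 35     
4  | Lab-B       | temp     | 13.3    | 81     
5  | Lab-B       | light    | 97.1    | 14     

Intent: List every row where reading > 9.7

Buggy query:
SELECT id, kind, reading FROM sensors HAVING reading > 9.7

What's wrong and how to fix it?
Bug: This is a non-aggregate query (no GROUP BY, no aggregates), so in SQLite the HAVING clause is invalid here; a row-level condition belongs in WHERE

Fix: Use WHERE for row-level filtering

Corrected query:
SELECT id, kind, reading FROM sensors WHERE reading > 9.7

Result:
id | kind     | reading
---+----------+--------
1  | pressure | 62.2   
2  | co2      | 34.2   
4  | temp     | 13.3   
5  | light    | 97.1   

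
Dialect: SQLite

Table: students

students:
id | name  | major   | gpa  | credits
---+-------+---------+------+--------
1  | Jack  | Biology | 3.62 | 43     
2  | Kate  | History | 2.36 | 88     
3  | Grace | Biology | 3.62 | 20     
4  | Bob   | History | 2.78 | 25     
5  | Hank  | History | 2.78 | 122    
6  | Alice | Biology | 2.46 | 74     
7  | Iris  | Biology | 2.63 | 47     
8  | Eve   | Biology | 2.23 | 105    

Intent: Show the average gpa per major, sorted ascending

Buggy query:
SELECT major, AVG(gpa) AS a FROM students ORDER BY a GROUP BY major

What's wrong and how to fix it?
Bug: GROUP BY must precede ORDER BY

Fix: Reorder: SELECT … FROM … GROUP BY … ORDER BY …

Corrected query:
SELECT major, AVG(gpa) AS a FROM students GROUP BY major ORDER BY a

Result:
major   | a    
--------+------
History | 2.64 
Biology | 2.912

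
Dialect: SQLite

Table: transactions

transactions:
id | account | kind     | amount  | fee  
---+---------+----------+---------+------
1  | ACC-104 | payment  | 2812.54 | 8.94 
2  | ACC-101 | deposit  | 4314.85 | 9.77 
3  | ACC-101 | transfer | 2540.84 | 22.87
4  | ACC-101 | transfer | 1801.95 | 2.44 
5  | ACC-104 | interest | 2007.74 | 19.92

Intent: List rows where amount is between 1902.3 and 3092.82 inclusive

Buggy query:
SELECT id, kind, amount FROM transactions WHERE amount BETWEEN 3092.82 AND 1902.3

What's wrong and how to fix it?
Bug: The bounds are reversed; BETWEEN a AND b requires a <= b to match anything

Fix: Swap the bounds so the smaller value comes first

Corrected query:
SELECT id, kind, amount FROM transactions WHERE amount BETWEEN 1902.3 AND 3092.82

Result:
id | kind     | amount 
---+----------+--------
1  | payment  | 2812.54
3  | transfer | 2540.84
5  | interest | 2007.74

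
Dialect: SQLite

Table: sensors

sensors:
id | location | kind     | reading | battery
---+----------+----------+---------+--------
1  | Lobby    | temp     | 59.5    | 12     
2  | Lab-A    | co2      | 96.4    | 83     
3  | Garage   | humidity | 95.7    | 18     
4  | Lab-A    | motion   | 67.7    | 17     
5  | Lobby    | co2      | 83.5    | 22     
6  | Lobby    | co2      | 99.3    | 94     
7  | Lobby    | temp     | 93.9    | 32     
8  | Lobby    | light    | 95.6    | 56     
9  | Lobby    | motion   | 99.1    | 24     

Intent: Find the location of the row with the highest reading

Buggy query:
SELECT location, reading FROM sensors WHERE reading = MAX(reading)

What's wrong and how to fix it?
Bug: MAX(reading) is an aggregate and cannot be used directly in WHERE

Fix: Use a subquery: WHERE reading = (SELECT MAX(reading) FROM sensors)

Corrected query:
SELECT location, reading FROM sensors WHERE reading = (SELECT MAX(reading) FROM sensors)

Result:
location | reading
---------+--------
Lobby    | 99.3   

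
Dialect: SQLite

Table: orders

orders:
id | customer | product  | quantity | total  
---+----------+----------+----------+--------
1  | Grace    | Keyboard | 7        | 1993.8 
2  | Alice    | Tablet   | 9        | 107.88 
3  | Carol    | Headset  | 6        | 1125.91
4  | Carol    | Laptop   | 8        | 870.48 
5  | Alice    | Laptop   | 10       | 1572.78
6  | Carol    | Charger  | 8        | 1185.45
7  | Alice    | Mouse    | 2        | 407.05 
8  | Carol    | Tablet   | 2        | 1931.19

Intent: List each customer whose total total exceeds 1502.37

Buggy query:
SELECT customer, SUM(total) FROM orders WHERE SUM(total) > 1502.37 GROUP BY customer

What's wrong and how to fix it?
Bug: Aggregate functions cannot appear in a WHERE clause

Fix: Move the aggregate condition to a HAVING clause

Corrected query:
SELECT customer, SUM(total) FROM orders GROUP BY customer HAVING SUM(total) > 1502.37

Result:
customer | SUM(total)
---------+-----------
Alice    | 2087.71   
Carol    | 5113.03   
Grace    | 1993.8    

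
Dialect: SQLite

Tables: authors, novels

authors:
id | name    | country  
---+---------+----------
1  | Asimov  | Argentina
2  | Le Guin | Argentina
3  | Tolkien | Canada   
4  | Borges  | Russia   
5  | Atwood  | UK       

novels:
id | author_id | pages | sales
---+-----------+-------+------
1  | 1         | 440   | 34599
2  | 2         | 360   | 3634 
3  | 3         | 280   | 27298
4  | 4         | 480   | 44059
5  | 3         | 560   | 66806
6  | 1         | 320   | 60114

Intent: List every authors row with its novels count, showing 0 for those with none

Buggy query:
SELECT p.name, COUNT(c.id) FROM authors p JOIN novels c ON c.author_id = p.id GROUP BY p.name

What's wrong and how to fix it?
Bug: INNER JOIN drops authors rows that have no matching novels rows

Fix: Use LEFT JOIN so parents without children still appear (COUNT(c.id) gives 0)

Corrected query:
SELECT p.name, COUNT(c.id) FROM authors p LEFT JOIN novels c ON c.author_id = p.id GROUP BY p.name

Result:
name    | COUNT(c.id)
--------+------------
Asimov  | 2          
Atwood  | 0          
Borges  | 1          
Le Guin | 1          
Tolkien | 2          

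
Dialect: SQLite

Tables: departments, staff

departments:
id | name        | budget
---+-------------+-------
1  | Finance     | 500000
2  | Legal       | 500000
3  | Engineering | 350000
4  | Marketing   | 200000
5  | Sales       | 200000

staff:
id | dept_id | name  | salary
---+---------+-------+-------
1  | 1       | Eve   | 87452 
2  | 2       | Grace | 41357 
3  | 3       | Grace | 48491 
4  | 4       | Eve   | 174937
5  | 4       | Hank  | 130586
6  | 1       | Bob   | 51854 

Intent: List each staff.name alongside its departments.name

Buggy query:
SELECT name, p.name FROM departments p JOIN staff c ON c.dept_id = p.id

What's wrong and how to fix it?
Bug: 'name' exists in both joined tables, so the database can't tell which one is meant

Fix: Prefix ambiguous columns with the table alias

Corrected query:
SELECT c.name, p.name FROM departments p JOIN staff c ON c.dept_id = p.id

Result:
name  | name       
------+------------
Eve   | Finance    
Grace | Legal      
Grace | Engineering
Eve   | Marketing  
Hank  | Marketing  
Bob   | Finance    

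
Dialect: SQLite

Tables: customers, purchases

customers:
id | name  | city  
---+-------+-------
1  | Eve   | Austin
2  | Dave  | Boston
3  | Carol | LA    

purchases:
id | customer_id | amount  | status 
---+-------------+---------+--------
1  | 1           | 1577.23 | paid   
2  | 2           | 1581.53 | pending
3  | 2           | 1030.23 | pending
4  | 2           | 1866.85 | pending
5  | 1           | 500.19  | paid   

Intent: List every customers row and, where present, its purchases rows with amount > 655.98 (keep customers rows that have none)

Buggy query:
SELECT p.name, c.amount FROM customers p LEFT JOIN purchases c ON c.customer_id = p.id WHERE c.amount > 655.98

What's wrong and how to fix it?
Bug: Filtering c.amount in WHERE discards the NULL rows produced by LEFT JOIN, turning it into an inner join

Fix: Move the right-table condition into the ON clause so unmatched parents are kept

Corrected query:
SELECT p.name, c.amount FROM customers p LEFT JOIN purchases c ON c.customer_id = p.id AND c.amount > 655.98

Result:
name  | amount 
------+--------
Eve   | 1577.23
Dave  | 1030.23
Dave  | 1581.53
Dave  | 1866.85
Carol | NULL   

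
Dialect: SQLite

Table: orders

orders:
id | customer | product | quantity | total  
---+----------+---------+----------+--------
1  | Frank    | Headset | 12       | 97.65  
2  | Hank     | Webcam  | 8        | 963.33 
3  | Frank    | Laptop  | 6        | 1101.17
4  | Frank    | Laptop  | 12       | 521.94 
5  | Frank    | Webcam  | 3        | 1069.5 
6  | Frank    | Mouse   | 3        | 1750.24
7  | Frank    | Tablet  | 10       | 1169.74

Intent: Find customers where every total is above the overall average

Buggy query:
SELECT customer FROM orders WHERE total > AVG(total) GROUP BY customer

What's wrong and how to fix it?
Bug: AVG() is an aggregate; it can't sit directly in WHERE

Fix: Compute the overall average in a scalar subquery and compare each group's MIN against it in HAVING

Corrected query:
SELECT customer FROM orders GROUP BY customer HAVING MIN(total) > (SELECT AVG(total) FROM orders)

Result:
customer
--------
Hank    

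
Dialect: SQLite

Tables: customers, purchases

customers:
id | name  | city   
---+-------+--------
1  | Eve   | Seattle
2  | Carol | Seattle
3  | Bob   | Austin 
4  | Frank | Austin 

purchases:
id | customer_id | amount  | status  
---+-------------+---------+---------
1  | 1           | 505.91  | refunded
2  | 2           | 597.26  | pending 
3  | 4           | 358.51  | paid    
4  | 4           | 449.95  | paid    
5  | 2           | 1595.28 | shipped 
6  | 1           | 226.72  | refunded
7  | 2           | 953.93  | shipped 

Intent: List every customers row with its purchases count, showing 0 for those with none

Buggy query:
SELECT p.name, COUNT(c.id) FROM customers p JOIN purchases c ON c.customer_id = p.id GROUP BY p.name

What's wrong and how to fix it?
Bug: INNER JOIN drops customers rows that have no matching purchases rows

Fix: Use LEFT JOIN so parents without children still appear (COUNT(c.id) gives 0)

Corrected query:
SELECT p.name, COUNT(c.id) FROM customers p LEFT JOIN purchases c ON c.customer_id = p.id GROUP BY p.name

Result:
name  | COUNT(c.id)
------+------------
Bob   | 0          
Carol | 3          
Eve   | 2          
Frank | 2          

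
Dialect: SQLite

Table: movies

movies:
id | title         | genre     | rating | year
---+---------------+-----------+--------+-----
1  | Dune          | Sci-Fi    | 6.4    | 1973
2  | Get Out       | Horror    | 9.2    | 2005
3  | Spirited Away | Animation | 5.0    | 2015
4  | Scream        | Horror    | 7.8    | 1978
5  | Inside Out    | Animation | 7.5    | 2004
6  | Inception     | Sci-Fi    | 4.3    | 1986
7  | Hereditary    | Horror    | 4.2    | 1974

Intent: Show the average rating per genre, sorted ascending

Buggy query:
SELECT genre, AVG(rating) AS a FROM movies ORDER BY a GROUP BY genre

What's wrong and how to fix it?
Bug: ORDER BY appears before GROUP BY; SQL clause order requires GROUP BY first

Fix: Reorder: SELECT … FROM … GROUP BY … ORDER BY …

Corrected query:
SELECT genre, AVG(rating) AS a FROM movies GROUP BY genre ORDER BY a

Result:
genre     | a       
----------+---------
Sci-Fi    | 5.35    
Animation | 6.25    
Horror    | 7.066667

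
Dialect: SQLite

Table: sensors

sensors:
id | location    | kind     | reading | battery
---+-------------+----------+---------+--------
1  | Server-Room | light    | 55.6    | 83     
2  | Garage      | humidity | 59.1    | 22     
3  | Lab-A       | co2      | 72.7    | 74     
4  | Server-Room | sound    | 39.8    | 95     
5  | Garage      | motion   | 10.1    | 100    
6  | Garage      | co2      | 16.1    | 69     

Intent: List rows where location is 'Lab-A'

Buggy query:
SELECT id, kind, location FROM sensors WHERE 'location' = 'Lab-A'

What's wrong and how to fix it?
Bug: 'location' in single quotes is a string literal, not the column; the comparison is literal-vs-literal and never true

Fix: Reference the column as location without single quotes

Corrected query:
SELECT id, kind, location FROM sensors WHERE location = 'Lab-A'

Result:
id | kind | location
---+------+---------
3  | co2  | Lab-A   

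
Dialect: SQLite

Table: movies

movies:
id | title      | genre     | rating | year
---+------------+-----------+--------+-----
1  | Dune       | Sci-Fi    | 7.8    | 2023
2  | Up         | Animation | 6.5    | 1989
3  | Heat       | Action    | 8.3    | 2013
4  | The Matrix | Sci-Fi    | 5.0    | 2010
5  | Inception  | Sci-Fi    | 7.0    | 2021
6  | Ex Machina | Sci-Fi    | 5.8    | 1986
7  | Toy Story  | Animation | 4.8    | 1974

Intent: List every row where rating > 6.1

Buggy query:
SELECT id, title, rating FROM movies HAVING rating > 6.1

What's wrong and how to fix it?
Bug: This is a non-aggregate query (no GROUP BY, no aggregates), so in SQLite the HAVING clause is invalid here; a row-level condition belongs in WHERE

Fix: Replace HAVING with WHERE since the condition applies to individual rows

Corrected query:
SELECT id, title, rating FROM movies WHERE rating > 6.1

Result:
id | title     | rating
---+-----------+-------
1  | Dune      | 7.8   
2  | Up        | 6.5   
3  | Heat      | 8.3   
5  | Inception | 7     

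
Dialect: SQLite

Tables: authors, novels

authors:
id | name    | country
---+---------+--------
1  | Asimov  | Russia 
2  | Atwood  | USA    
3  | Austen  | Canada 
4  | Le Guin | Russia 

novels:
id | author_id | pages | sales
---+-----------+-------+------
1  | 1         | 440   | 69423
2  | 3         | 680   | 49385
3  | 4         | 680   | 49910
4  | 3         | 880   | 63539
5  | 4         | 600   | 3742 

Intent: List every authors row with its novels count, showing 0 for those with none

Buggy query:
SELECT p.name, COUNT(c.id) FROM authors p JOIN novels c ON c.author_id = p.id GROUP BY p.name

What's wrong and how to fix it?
Bug: An inner join excludes parents with zero children

Fix: Switch to LEFT JOIN to retain unmatched parent rows

Corrected query:
SELECT p.name, COUNT(c.id) FROM authors p LEFT JOIN novels c ON c.author_id = p.id GROUP BY p.name

Result:
name    | COUNT(c.id)
--------+------------
Asimov  | 1          
Atwood  | 0          
Austen  | 2          
Le Guin | 2          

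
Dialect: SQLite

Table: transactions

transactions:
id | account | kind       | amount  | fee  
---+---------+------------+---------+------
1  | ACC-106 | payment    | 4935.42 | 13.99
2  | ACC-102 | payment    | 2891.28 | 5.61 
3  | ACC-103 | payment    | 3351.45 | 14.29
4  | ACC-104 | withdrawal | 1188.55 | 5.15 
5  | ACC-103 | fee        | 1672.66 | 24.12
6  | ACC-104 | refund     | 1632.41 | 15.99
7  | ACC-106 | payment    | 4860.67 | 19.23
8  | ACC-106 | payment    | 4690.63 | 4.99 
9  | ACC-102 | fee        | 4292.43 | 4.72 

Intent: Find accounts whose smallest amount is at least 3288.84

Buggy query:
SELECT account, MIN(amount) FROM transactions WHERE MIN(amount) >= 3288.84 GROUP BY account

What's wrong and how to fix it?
Bug: Aggregates like MIN are computed per group after WHERE runs

Fix: Replace WHERE with HAVING after the GROUP BY

Corrected query:
SELECT account, MIN(amount) FROM transactions GROUP BY account HAVING MIN(amount) >= 3288.84

Result:
account | MIN(amount)
--------+------------
ACC-106 | 4690.63    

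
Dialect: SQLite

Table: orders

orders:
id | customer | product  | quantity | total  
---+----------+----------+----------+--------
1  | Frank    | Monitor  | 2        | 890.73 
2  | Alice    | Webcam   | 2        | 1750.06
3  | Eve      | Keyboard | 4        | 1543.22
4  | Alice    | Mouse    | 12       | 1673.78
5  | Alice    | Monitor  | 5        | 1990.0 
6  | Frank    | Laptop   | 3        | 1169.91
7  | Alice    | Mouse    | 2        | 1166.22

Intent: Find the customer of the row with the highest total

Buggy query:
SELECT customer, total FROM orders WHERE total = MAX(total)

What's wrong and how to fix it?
Bug: MAX(total) is an aggregate and cannot be used directly in WHERE

Fix: Wrap MAX in a scalar subquery so WHERE compares against a single value

Corrected query:
SELECT customer, total FROM orders WHERE total = (SELECT MAX(total) FROM orders)

Result:
customer | total
---------+------
Alice    | 1990 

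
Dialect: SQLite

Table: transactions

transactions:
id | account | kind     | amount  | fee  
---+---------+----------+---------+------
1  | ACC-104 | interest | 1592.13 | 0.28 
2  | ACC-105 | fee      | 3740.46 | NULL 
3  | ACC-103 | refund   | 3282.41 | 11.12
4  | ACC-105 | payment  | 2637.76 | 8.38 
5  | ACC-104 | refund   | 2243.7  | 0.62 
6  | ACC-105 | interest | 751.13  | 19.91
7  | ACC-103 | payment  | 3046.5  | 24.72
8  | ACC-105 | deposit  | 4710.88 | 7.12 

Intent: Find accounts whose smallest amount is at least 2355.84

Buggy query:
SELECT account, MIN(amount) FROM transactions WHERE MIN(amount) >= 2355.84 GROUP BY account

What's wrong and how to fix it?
Bug: MIN() in WHERE is a misuse of aggregate

Fix: Use HAVING for the per-group MIN condition

Corrected query:
SELECT account, MIN(amount) FROM transactions GROUP BY account HAVING MIN(amount) >= 2355.84

Result:
account | MIN(amount)
--------+------------
ACC-103 | 3046.5     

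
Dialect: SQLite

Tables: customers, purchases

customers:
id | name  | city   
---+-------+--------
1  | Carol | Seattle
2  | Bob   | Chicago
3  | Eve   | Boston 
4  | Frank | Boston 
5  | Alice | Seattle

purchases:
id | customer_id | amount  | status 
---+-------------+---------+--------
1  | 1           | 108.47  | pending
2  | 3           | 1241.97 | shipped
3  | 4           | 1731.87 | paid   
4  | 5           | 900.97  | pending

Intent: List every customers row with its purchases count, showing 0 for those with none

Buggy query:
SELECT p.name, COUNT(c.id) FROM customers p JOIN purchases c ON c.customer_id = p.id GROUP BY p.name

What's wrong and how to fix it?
Bug: An inner join excludes parents with zero children

Fix: Use LEFT JOIN so parents without children still appear (COUNT(c.id) gives 0)

Corrected query:
SELECT p.name, COUNT(c.id) FROM customers p LEFT JOIN purchases c ON c.customer_id = p.id GROUP BY p.name

Result:
name  | COUNT(c.id)
------+------------
Alice | 1          
Bob   | 0          
Carol | 1          
Eve   | 1          
Frank | 1          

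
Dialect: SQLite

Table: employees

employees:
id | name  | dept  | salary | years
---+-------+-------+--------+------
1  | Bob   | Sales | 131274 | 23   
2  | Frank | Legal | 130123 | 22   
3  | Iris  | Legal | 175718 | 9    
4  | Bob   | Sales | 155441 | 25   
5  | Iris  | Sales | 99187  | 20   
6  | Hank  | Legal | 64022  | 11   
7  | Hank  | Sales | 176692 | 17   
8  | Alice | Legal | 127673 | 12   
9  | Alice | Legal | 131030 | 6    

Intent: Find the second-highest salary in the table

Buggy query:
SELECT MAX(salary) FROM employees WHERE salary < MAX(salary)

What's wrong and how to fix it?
Bug: The inner MAX is an aggregate inside WHERE, which is not allowed

Fix: Put the inner MAX in a scalar subquery

Corrected query:
SELECT MAX(salary) FROM employees WHERE salary < (SELECT MAX(salary) FROM employees)

Result:
MAX(salary)
-----------
175718     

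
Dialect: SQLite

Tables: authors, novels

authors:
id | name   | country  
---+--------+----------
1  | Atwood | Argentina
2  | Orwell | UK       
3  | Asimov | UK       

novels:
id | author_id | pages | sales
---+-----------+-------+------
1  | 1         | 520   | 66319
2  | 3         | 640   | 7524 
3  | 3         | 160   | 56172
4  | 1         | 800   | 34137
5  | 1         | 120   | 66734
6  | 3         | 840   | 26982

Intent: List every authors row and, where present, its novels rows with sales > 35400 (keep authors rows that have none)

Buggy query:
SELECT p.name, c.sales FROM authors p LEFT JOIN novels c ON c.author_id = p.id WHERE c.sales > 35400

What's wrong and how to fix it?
Bug: Filtering c.sales in WHERE discards the NULL rows produced by LEFT JOIN, turning it into an inner join

Fix: Move the right-table condition into the ON clause so unmatched parents are kept

Corrected query:
SELECT p.name, c.sales FROM authors p LEFT JOIN novels c ON c.author_id = p.id AND c.sales > 35400

Result:
name   | sales
-------+------
Atwood | 66319
Atwood | 66734
Orwell | NULL 
Asimov | 56172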